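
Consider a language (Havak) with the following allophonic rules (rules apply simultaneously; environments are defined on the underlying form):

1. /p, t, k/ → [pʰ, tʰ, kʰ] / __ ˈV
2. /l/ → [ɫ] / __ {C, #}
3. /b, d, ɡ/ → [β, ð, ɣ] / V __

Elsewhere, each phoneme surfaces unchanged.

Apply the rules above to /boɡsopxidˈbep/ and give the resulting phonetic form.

/b/ — word-initial; rule 3 does not apply here → [b].
/o/ (between /b/ and /ɡ/) is unaffected → [o].
/ɡ/ (between /o/ and /s/) occurs immediately after a vowel → [ɣ] by rule 3.
/s/ stays [s].
/o/ (between /s/ and /p/): no rule targets it → [o].
/p/ — between /o/ and /x/; rule 1 does not apply here → [p].
/x/ stays [x].
/i/ (between /x/ and /d/) is unaffected → [i].
/d/ — between /i/ and /b/, immediately after a vowel — surfaces as [ð] (rule 3).
/b/ (between /d/ and /e/) is in the target of rule 3 but the environment (immediately after a vowel) is not met → [b].
/e/ (between /b/ and /p/): no rule targets it → [e].
/p/ (word-final): rule 1 targets it, but not immediately before a stressed vowel → unchanged [p].

[boɣsopxiðˈbep]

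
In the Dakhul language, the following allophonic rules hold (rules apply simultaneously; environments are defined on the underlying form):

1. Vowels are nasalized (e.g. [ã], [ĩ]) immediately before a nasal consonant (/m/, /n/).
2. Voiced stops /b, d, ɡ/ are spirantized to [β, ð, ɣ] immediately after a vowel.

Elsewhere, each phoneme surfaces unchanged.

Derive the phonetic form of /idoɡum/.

[iðoɣũm]

/i/ (word-initial): rule 1 targets it, but not before a nasal consonant → unchanged [i].
Rule 2 applies to /d/ (between /i/ and /o/: immediately after a vowel) → [ð].
/o/ (between /d/ and /ɡ/) is in the target of rule 1 but the environment (before a nasal consonant) is not met → [o].
Rule 2 applies to /ɡ/ (between /o/ and /u/: immediately after a vowel) → [ɣ].
/u/ (between /ɡ/ and /m/): before a nasal consonant, so rule 1 applies → [ũ].
/m/ (word-final) is unaffected → [m].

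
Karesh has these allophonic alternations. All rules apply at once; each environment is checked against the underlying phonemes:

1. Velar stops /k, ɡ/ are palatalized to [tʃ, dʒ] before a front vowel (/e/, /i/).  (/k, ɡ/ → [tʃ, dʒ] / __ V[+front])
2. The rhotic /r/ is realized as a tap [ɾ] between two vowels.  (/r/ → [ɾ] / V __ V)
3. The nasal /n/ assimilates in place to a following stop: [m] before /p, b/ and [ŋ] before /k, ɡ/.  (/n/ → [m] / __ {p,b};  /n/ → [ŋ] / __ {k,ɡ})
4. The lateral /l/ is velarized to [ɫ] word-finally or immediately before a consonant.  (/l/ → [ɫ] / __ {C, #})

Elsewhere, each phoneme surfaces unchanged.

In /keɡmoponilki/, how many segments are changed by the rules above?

Segments that undergo a rule: /k/ → [tʃ] (rule 1); /l/ → [ɫ] (rule 4); /k/ → [tʃ] (rule 1).
All other segments surface unchanged.

3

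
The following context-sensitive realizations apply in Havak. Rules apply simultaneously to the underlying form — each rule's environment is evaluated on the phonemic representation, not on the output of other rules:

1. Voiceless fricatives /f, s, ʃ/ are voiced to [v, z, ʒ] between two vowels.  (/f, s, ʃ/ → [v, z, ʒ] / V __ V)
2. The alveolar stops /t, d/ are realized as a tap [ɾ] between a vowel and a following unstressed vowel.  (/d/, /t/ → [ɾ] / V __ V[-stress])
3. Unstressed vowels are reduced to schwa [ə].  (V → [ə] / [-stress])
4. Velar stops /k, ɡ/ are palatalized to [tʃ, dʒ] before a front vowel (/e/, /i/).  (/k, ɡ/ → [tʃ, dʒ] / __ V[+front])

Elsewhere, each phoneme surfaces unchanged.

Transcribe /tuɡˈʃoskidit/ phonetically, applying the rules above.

[təɡˈʃostʃəɾət]

/t/ (word-initial): rule 2 targets it, but not between a vowel and a following unstressed vowel → unchanged [t].
/u/ (between /t/ and /ɡ/) occurs in an unstressed syllable → [ə] by rule 3.
/ɡ/ (between /u/ and /ʃ/) is in the target of rule 4 but the environment (before a front vowel) is not met → [ɡ].
/ʃ/ — between /ɡ/ and /o/; rule 1 does not apply here → [ʃ].
/o/ (between /ʃ/ and /s/) fails the environment for rule 3, so it stays [o].
/s/ (between /o/ and /k/): rule 1 targets it, but not between two vowels → unchanged [s].
/k/ — between /s/ and /i/, before a front vowel — surfaces as [tʃ] (rule 4).
/i/ meets the environment for rule 3 (in an unstressed syllable) → [ə].
/d/ (between /i/ and /i/): between a vowel and a following unstressed vowel, so rule 2 applies → [ɾ].
/i/ meets the environment for rule 3 (in an unstressed syllable) → [ə].
/t/ (word-final) fails the environment for rule 2, so it stays [t].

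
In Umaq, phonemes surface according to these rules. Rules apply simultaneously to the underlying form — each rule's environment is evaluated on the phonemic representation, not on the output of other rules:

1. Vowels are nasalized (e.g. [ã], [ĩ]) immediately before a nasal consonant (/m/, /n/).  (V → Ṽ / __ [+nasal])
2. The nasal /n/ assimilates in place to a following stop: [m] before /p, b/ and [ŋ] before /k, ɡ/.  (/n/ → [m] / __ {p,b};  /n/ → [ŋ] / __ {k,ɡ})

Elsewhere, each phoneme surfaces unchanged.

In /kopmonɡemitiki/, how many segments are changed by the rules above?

3

Segments that undergo a rule: /o/ → [õ] (rule 1); /n/ → [ŋ] (rule 2); /e/ → [ẽ] (rule 1).
All other segments surface unchanged.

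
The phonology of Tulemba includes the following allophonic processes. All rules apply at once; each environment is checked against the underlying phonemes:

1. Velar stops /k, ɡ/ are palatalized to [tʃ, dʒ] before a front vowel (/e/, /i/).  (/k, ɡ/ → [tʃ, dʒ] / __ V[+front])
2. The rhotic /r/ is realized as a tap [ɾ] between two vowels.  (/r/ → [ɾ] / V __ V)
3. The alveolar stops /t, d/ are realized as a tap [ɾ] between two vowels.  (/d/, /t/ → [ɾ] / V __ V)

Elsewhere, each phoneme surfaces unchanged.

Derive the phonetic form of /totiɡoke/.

/t/ — word-initial; rule 3 does not apply here → [t].
/o/ (between /t/ and /t/) is unaffected → [o].
/t/ (between /o/ and /i/) occurs between two vowels → [ɾ] by rule 3.
/i/ (between /t/ and /ɡ/): no rule targets it → [i].
/ɡ/ (between /i/ and /o/) is in the target of rule 1 but the environment (before a front vowel) is not met → [ɡ].
/o/ — not in any rule's target class → [o].
/k/ (between /o/ and /e/): before a front vowel, so rule 1 applies → [tʃ].
/e/ stays [e].

[toɾiɡotʃe]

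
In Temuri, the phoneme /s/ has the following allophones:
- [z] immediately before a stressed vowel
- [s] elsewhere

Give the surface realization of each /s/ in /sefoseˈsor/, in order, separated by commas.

[s], [s], [z]

Occurrence 1 (position 1): no conditioning environment matches → elsewhere allophone [s].
Occurrence 2 (position 5): no conditioning environment matches → elsewhere allophone [s].
Occurrence 3 (position 7): immediately before a stressed vowel → [z].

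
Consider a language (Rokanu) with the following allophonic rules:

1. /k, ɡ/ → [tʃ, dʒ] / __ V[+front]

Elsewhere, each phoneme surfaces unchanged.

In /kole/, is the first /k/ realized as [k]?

Yes

/k/ (word-initial): rule 1 targets it, but not before a front vowel → unchanged [k].
The actual realization is [k], which matches [k].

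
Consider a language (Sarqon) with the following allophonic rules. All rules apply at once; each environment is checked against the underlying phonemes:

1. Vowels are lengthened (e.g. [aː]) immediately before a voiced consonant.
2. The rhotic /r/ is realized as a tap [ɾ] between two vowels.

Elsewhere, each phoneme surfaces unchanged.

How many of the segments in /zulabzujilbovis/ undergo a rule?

5

Segments that undergo a rule: /u/ → [uː] (rule 1); /a/ → [aː] (rule 1); /u/ → [uː] (rule 1); /i/ → [iː] (rule 1); /o/ → [oː] (rule 1).
All other segments surface unchanged.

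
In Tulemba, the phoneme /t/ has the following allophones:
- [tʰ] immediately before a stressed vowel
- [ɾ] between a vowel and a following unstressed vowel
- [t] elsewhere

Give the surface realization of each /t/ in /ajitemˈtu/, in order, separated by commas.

[ɾ], [tʰ]

Occurrence 1 (position 4): between a vowel and an unstressed vowel → [ɾ].
Occurrence 2 (position 7): immediately before a stressed vowel → [tʰ].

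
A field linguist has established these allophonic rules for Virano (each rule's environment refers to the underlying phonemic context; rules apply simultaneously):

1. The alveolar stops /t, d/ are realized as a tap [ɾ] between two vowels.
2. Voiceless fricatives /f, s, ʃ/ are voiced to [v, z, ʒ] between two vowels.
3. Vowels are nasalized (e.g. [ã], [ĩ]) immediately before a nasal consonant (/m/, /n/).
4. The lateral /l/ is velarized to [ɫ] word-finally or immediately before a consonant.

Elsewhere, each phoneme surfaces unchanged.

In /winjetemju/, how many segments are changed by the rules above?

Segments that undergo a rule: /i/ → [ĩ] (rule 3); /t/ → [ɾ] (rule 1); /e/ → [ẽ] (rule 3).
All other segments surface unchanged.

3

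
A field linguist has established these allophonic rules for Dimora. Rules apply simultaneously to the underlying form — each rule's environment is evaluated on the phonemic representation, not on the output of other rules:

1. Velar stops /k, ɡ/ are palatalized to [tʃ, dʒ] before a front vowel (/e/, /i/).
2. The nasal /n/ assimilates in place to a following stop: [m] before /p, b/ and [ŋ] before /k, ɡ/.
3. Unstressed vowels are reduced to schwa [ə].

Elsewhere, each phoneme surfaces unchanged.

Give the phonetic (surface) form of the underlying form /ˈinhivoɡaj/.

[ˈinhəvəɡəj]

/i/ — word-initial; rule 3 does not apply here → [i].
/n/ — between /i/ and /h/; rule 2 does not apply here → [n].
/h/ (between /n/ and /i/): no rule targets it → [h].
/i/ — between /h/ and /v/, in an unstressed syllable — surfaces as [ə] (rule 3).
/v/ stays [v].
/o/ (between /v/ and /ɡ/): in an unstressed syllable, so rule 3 applies → [ə].
/ɡ/ — between /o/ and /a/; rule 1 does not apply here → [ɡ].
/a/ (between /ɡ/ and /j/): in an unstressed syllable, so rule 3 applies → [ə].
/j/ stays [j].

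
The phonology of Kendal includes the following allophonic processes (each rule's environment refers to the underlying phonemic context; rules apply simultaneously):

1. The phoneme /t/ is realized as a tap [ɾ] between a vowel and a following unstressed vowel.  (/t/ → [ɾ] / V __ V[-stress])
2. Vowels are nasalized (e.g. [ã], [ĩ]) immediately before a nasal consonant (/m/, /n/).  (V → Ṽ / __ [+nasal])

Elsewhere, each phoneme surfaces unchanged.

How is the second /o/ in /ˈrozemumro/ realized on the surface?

/o/ (word-final) fails the environment for rule 2, so it stays [o].

[o]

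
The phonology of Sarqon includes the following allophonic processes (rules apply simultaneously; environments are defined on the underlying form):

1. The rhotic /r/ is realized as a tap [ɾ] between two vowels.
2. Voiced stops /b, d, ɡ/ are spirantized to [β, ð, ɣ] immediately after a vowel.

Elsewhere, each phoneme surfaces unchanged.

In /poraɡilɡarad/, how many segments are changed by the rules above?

4

Segments that undergo a rule: /r/ → [ɾ] (rule 1); /ɡ/ → [ɣ] (rule 2); /r/ → [ɾ] (rule 1); /d/ → [ð] (rule 2).
All other segments surface unchanged.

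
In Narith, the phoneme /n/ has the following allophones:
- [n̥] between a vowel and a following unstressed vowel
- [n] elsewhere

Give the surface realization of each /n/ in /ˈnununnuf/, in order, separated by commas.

[n], [n̥], [n], [n]

Occurrence 1 (position 1): no conditioning environment matches → elsewhere allophone [n].
Occurrence 2 (position 3): between a vowel and a following unstressed vowel → [n̥].
Occurrence 3 (position 5): no conditioning environment matches → elsewhere allophone [n].
Occurrence 4 (position 6): no conditioning environment matches → elsewhere allophone [n].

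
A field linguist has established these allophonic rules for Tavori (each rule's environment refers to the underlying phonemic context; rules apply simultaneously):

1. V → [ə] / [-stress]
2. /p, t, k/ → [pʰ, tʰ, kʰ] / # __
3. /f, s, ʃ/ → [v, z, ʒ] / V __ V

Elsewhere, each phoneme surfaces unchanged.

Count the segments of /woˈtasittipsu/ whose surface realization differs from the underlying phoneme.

5

Segments that undergo a rule: /o/ → [ə] (rule 1); /s/ → [z] (rule 3); /i/ → [ə] (rule 1); /i/ → [ə] (rule 1); /u/ → [ə] (rule 1).
All other segments surface unchanged.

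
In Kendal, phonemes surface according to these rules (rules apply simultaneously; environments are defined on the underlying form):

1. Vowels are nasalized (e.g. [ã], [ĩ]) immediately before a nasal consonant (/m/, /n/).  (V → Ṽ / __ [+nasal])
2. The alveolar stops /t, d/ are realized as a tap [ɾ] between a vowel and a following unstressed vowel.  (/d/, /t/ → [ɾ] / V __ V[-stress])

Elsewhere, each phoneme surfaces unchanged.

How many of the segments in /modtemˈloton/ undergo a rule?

Segments that undergo a rule: /e/ → [ẽ] (rule 1); /t/ → [ɾ] (rule 2); /o/ → [õ] (rule 1).
All other segments surface unchanged.

3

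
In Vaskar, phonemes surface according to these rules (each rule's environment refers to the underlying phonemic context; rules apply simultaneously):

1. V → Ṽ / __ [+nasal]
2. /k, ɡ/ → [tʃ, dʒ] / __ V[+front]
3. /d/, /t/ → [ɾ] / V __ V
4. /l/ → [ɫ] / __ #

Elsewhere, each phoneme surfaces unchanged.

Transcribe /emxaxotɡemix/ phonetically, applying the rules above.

[ẽmxaxotdʒẽmix]

Rule 1 applies to /e/ (word-initial: before a nasal consonant) → [ẽ].
/m/ (between /e/ and /x/): no rule targets it → [m].
/x/ (between /m/ and /a/) is unaffected → [x].
/a/ (between /x/ and /x/) is in the target of rule 1 but the environment (before a nasal consonant) is not met → [a].
/x/ stays [x].
/o/ (between /x/ and /t/) is in the target of rule 1 but the environment (before a nasal consonant) is not met → [o].
/t/ (between /o/ and /ɡ/): rule 3 targets it, but not between two vowels → unchanged [t].
/ɡ/ (between /t/ and /e/) occurs before a front vowel → [dʒ] by rule 2.
/e/ — between /ɡ/ and /m/, before a nasal consonant — surfaces as [ẽ] (rule 1).
/m/ (between /e/ and /i/): no rule targets it → [m].
/i/ (between /m/ and /x/) fails the environment for rule 1, so it stays [i].
/x/ — not in any rule's target class → [x].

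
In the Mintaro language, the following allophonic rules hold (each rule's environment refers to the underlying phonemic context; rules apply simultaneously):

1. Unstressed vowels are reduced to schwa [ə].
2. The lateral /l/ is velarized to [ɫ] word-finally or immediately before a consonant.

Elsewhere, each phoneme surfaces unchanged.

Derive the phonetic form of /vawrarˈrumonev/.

[vəwrərˈrumənəv]

/v/ (word-initial) is unaffected → [v].
/a/ — between /v/ and /w/, in an unstressed syllable — surfaces as [ə] (rule 1).
/w/ (between /a/ and /r/) is unaffected → [w].
/r/ stays [r].
/a/ (between /r/ and /r/) occurs in an unstressed syllable → [ə] by rule 1.
/r/ (between /a/ and /r/) is unaffected → [r].
/r/ (between /r/ and /u/): no rule targets it → [r].
/u/ (between /r/ and /m/) fails the environment for rule 1, so it stays [u].
/m/ (between /u/ and /o/): no rule targets it → [m].
Rule 1 applies to /o/ (between /m/ and /n/: in an unstressed syllable) → [ə].
/n/ (between /o/ and /e/) is unaffected → [n].
/e/ (between /n/ and /v/) occurs in an unstressed syllable → [ə] by rule 1.
/v/ (word-final) is unaffected → [v].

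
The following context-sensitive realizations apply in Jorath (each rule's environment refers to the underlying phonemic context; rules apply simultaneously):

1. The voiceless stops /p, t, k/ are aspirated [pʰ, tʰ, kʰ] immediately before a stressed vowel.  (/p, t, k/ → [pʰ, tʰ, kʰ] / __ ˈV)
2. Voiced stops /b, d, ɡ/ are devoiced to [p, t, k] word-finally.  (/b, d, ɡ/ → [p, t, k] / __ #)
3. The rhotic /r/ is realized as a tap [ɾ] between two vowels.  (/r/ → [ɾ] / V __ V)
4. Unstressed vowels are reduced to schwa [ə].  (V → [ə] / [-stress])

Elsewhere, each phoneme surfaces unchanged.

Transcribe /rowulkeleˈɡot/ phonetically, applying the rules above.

[rəwəlkələˈɡot]

/r/ — word-initial; rule 3 does not apply here → [r].
/o/ meets the environment for rule 4 (in an unstressed syllable) → [ə].
/w/ (between /o/ and /u/): no rule targets it → [w].
/u/ (between /w/ and /l/) occurs in an unstressed syllable → [ə] by rule 4.
/l/ — not in any rule's target class → [l].
/k/ (between /l/ and /e/) fails the environment for rule 1, so it stays [k].
Rule 4 applies to /e/ (between /k/ and /l/: in an unstressed syllable) → [ə].
/l/ stays [l].
Rule 4 applies to /e/ (between /l/ and /ɡ/: in an unstressed syllable) → [ə].
/ɡ/ (between /e/ and /o/): rule 2 targets it, but not word-finally → unchanged [ɡ].
/o/ (between /ɡ/ and /t/): rule 4 targets it, but not in an unstressed syllable → unchanged [o].
/t/ (word-final): rule 1 targets it, but not immediately before a stressed vowel → unchanged [t].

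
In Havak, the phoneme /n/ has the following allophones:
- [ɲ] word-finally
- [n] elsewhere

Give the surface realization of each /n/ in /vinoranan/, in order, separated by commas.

Occurrence 1 (position 3): no conditioning environment matches → elsewhere allophone [n].
Occurrence 2 (position 7): no conditioning environment matches → elsewhere allophone [n].
Occurrence 3 (position 9): word-finally → [ɲ].

[n], [n], [ɲ]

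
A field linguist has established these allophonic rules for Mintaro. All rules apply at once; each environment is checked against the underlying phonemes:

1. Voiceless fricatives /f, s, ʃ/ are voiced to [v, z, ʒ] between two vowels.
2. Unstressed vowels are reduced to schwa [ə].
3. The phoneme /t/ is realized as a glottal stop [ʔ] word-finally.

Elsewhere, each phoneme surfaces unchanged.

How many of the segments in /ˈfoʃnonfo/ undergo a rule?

Segments that undergo a rule: /o/ → [ə] (rule 2); /o/ → [ə] (rule 2).
All other segments surface unchanged.

2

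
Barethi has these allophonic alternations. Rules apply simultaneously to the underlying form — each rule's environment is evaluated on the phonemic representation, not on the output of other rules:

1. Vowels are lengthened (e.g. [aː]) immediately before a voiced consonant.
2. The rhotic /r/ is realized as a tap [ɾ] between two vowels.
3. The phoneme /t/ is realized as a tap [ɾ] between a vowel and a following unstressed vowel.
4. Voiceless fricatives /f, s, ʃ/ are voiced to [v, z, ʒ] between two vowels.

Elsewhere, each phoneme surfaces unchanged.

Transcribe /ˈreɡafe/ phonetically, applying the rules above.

[ˈreːɡave]

/r/ (word-initial) fails the environment for rule 2, so it stays [r].
/e/ meets the environment for rule 1 (before a voiced consonant) → [eː].
/ɡ/ (between /e/ and /a/) is unaffected → [ɡ].
/a/ — between /ɡ/ and /f/; rule 1 does not apply here → [a].
/f/ — between /a/ and /e/, between two vowels — surfaces as [v] (rule 4).
/e/ (word-final) is in the target of rule 1 but the environment (before a voiced consonant) is not met → [e].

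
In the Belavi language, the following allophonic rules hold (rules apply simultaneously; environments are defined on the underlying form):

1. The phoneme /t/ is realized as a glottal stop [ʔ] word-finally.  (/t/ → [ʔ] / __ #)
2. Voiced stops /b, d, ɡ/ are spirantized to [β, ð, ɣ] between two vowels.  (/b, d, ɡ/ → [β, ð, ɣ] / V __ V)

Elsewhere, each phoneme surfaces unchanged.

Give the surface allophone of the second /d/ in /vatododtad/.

[d]

/d/ (between /o/ and /t/) fails the environment for rule 2, so it stays [d].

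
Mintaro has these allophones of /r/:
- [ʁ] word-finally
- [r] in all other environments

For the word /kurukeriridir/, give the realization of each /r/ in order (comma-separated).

[r], [r], [r], [ʁ]

Occurrence 1 (position 3): no conditioning environment matches → elsewhere allophone [r].
Occurrence 2 (position 7): no conditioning environment matches → elsewhere allophone [r].
Occurrence 3 (position 9): no conditioning environment matches → elsewhere allophone [r].
Occurrence 4 (position 13): word-finally → [ʁ].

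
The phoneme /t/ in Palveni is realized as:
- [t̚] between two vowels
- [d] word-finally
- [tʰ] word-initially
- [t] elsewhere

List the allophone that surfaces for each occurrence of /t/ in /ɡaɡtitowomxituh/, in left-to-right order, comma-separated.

[t], [t̚], [t̚]

Occurrence 1 (position 4): no conditioning environment matches → elsewhere allophone [t].
Occurrence 2 (position 6): between two vowels → [t̚].
Occurrence 3 (position 13): between two vowels → [t̚].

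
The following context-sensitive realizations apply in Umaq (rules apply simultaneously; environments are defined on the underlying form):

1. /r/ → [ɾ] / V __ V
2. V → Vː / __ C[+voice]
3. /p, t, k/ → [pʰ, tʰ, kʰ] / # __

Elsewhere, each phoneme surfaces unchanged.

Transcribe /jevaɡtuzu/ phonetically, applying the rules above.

/j/ stays [j].
Rule 2 applies to /e/ (between /j/ and /v/: before a voiced consonant) → [eː].
/v/ stays [v].
/a/ meets the environment for rule 2 (before a voiced consonant) → [aː].
/ɡ/ (between /a/ and /t/): no rule targets it → [ɡ].
/t/ (between /ɡ/ and /u/): rule 3 targets it, but not word-initially → unchanged [t].
Rule 2 applies to /u/ (between /t/ and /z/: before a voiced consonant) → [uː].
/z/ (between /u/ and /u/) is unaffected → [z].
/u/ (word-final): rule 2 targets it, but not before a voiced consonant → unchanged [u].

[jeːvaːɡtuːzu]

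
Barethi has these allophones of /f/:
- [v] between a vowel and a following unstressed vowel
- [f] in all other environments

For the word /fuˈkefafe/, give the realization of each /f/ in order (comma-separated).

[f], [v], [v]

Occurrence 1 (position 1): no conditioning environment matches → elsewhere allophone [f].
Occurrence 2 (position 5): between a vowel and a following unstressed vowel → [v].
Occurrence 3 (position 7): between a vowel and a following unstressed vowel → [v].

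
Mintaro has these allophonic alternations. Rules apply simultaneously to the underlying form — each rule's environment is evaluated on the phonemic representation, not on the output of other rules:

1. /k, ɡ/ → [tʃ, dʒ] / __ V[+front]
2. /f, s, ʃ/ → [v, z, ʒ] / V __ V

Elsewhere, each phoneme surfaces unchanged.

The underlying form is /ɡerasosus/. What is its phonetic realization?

[dʒerazozus]

/ɡ/ (word-initial): before a front vowel, so rule 1 applies → [dʒ].
/s/ meets the environment for rule 2 (between two vowels) → [z].
Rule 2 applies to /s/ (between /o/ and /u/: between two vowels) → [z].
/s/ — word-final; rule 2 does not apply here → [s].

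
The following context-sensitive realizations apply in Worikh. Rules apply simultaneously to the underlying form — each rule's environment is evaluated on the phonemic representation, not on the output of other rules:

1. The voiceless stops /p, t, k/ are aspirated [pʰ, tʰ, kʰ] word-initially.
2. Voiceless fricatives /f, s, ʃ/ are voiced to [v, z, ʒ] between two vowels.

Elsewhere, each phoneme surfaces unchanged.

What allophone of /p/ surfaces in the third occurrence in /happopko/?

/p/ (between /o/ and /k/) fails the environment for rule 1, so it stays [p].

[p]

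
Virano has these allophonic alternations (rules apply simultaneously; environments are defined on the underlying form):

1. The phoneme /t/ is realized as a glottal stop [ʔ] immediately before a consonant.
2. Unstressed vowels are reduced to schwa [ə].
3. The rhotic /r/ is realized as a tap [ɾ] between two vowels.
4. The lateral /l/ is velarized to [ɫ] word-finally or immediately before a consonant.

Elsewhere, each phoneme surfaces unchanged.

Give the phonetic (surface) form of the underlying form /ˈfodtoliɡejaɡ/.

/f/ (word-initial) is unaffected → [f].
/o/ — between /f/ and /d/; rule 2 does not apply here → [o].
/d/ (between /o/ and /t/): no rule targets it → [d].
/t/ (between /d/ and /o/) is in the target of rule 1 but the environment (immediately before a consonant) is not met → [t].
/o/ meets the environment for rule 2 (in an unstressed syllable) → [ə].
/l/ (between /o/ and /i/) is in the target of rule 4 but the environment (word-finally or immediately before a consonant) is not met → [l].
/i/ — between /l/ and /ɡ/, in an unstressed syllable — surfaces as [ə] (rule 2).
/ɡ/ (between /i/ and /e/) is unaffected → [ɡ].
/e/ meets the environment for rule 2 (in an unstressed syllable) → [ə].
/j/ (between /e/ and /a/) is unaffected → [j].
/a/ (between /j/ and /ɡ/) occurs in an unstressed syllable → [ə] by rule 2.
/ɡ/ (word-final): no rule targets it → [ɡ].

[ˈfodtələɡəjəɡ]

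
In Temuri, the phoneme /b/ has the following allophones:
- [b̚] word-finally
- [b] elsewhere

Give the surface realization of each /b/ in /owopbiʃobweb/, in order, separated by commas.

Occurrence 1 (position 5): no conditioning environment matches → elsewhere allophone [b].
Occurrence 2 (position 9): no conditioning environment matches → elsewhere allophone [b].
Occurrence 3 (position 12): word-finally → [b̚].

[b], [b], [b̚]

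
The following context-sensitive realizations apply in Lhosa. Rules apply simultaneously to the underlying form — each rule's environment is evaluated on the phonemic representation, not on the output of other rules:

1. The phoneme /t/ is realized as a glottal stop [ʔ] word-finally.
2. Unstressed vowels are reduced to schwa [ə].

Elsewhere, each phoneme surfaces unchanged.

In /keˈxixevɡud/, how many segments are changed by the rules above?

Segments that undergo a rule: /e/ → [ə] (rule 2); /e/ → [ə] (rule 2); /u/ → [ə] (rule 2).
All other segments surface unchanged.

3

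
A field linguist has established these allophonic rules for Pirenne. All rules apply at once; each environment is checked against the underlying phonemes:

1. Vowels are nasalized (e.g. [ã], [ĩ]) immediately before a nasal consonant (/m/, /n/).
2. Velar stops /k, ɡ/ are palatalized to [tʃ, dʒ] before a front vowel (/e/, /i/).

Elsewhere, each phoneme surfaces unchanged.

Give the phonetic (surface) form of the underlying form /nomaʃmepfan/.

[nõmaʃmepfãn]

/o/ — between /n/ and /m/, before a nasal consonant — surfaces as [õ] (rule 1).
/a/ (between /m/ and /ʃ/) fails the environment for rule 1, so it stays [a].
/e/ — between /m/ and /p/; rule 1 does not apply here → [e].
Rule 1 applies to /a/ (between /f/ and /n/: before a nasal consonant) → [ã].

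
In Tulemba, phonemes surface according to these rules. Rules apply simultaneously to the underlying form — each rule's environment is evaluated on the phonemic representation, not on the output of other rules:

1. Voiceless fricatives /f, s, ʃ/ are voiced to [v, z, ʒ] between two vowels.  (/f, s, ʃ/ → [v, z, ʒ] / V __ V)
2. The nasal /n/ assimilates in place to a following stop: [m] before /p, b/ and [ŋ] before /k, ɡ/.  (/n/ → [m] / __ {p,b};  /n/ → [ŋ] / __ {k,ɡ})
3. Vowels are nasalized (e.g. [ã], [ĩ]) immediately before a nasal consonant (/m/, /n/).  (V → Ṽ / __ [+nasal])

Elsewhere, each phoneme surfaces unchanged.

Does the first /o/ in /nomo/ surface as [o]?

No

/o/ meets the environment for rule 3 (before a nasal consonant) → [õ].
The actual realization is [õ], not [o].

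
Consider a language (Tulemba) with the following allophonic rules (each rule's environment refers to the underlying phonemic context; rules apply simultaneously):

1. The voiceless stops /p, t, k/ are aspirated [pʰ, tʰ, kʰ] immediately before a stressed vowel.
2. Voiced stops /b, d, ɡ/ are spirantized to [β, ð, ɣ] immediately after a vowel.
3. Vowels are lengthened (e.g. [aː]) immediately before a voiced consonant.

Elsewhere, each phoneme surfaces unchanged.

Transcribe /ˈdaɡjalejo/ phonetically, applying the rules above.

/d/ (word-initial) is in the target of rule 2 but the environment (immediately after a vowel) is not met → [d].
/a/ (between /d/ and /ɡ/) occurs before a voiced consonant → [aː] by rule 3.
/ɡ/ meets the environment for rule 2 (immediately after a vowel) → [ɣ].
/j/ — not in any rule's target class → [j].
/a/ (between /j/ and /l/): before a voiced consonant, so rule 3 applies → [aː].
/l/ (between /a/ and /e/) is unaffected → [l].
/e/ (between /l/ and /j/) occurs before a voiced consonant → [eː] by rule 3.
/j/ — not in any rule's target class → [j].
/o/ (word-final) fails the environment for rule 3, so it stays [o].

[ˈdaːɣjaːleːjo]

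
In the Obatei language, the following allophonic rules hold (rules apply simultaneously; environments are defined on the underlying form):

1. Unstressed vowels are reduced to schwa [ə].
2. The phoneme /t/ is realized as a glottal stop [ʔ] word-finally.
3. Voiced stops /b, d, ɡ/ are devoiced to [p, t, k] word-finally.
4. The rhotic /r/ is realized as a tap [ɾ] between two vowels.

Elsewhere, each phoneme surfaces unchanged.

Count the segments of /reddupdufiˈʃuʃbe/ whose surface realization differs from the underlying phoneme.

Segments that undergo a rule: /e/ → [ə] (rule 1); /u/ → [ə] (rule 1); /u/ → [ə] (rule 1); /i/ → [ə] (rule 1); /e/ → [ə] (rule 1).
All other segments surface unchanged.

5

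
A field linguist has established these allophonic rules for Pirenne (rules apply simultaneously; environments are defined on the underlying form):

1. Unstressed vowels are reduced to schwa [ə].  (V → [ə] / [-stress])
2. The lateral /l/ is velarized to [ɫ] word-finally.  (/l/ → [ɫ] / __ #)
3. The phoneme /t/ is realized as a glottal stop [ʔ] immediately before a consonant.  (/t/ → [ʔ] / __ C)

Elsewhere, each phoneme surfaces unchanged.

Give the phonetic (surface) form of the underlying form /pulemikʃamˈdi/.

Rule 1 applies to /u/ (between /p/ and /l/: in an unstressed syllable) → [ə].
/l/ (between /u/ and /e/) fails the environment for rule 2, so it stays [l].
/e/ meets the environment for rule 1 (in an unstressed syllable) → [ə].
/i/ meets the environment for rule 1 (in an unstressed syllable) → [ə].
/a/ meets the environment for rule 1 (in an unstressed syllable) → [ə].
/i/ (word-final): rule 1 targets it, but not in an unstressed syllable → unchanged [i].

[pələməkʃəmˈdi]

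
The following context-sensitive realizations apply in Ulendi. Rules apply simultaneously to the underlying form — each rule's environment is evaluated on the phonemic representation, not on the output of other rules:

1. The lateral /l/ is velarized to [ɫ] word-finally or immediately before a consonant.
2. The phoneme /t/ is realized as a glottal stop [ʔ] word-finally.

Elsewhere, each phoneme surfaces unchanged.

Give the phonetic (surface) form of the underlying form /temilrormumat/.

/t/ (word-initial) fails the environment for rule 2, so it stays [t].
/e/ (between /t/ and /m/): no rule targets it → [e].
/m/ stays [m].
/i/ — not in any rule's target class → [i].
/l/ meets the environment for rule 1 (word-finally or immediately before a consonant) → [ɫ].
/r/ (between /l/ and /o/) is unaffected → [r].
/o/ (between /r/ and /r/): no rule targets it → [o].
/r/ (between /o/ and /m/) is unaffected → [r].
/m/ (between /r/ and /u/): no rule targets it → [m].
/u/ (between /m/ and /m/): no rule targets it → [u].
/m/ (between /u/ and /a/): no rule targets it → [m].
/a/ stays [a].
Rule 2 applies to /t/ (word-final: word-finally) → [ʔ].

[temiɫrormumaʔ]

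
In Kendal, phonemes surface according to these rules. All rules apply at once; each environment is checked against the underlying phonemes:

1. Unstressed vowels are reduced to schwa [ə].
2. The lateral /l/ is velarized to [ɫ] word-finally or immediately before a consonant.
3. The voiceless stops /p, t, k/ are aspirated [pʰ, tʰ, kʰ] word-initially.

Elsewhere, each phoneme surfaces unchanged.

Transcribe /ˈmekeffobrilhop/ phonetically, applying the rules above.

[ˈmekəffəbrəɫhəp]

/e/ (between /m/ and /k/) is in the target of rule 1 but the environment (in an unstressed syllable) is not met → [e].
/k/ (between /e/ and /e/): rule 3 targets it, but not word-initially → unchanged [k].
/e/ — between /k/ and /f/, in an unstressed syllable — surfaces as [ə] (rule 1).
Rule 1 applies to /o/ (between /f/ and /b/: in an unstressed syllable) → [ə].
/i/ (between /r/ and /l/): in an unstressed syllable, so rule 1 applies → [ə].
Rule 2 applies to /l/ (between /i/ and /h/: word-finally or immediately before a consonant) → [ɫ].
/o/ (between /h/ and /p/) occurs in an unstressed syllable → [ə] by rule 1.
/p/ (word-final) fails the environment for rule 3, so it stays [p].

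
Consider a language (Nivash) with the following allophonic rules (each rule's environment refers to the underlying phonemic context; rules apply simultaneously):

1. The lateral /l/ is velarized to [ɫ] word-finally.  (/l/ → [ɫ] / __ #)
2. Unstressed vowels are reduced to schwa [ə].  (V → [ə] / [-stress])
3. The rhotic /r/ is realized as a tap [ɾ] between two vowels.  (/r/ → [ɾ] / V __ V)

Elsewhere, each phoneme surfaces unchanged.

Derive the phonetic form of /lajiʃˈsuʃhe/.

[ləjəʃˈsuʃhə]

/l/ (word-initial) fails the environment for rule 1, so it stays [l].
/a/ — between /l/ and /j/, in an unstressed syllable — surfaces as [ə] (rule 2).
/j/ (between /a/ and /i/) is unaffected → [j].
Rule 2 applies to /i/ (between /j/ and /ʃ/: in an unstressed syllable) → [ə].
/ʃ/ (between /i/ and /s/): no rule targets it → [ʃ].
/s/ stays [s].
/u/ (between /s/ and /ʃ/) fails the environment for rule 2, so it stays [u].
/ʃ/ (between /u/ and /h/): no rule targets it → [ʃ].
/h/ (between /ʃ/ and /e/): no rule targets it → [h].
/e/ (word-final): in an unstressed syllable, so rule 2 applies → [ə].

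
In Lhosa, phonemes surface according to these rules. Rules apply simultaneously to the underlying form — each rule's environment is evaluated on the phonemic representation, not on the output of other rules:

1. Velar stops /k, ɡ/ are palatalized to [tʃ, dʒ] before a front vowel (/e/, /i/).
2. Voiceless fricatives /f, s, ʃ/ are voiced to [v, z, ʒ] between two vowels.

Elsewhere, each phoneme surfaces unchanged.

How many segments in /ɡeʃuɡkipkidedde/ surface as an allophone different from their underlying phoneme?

Segments that undergo a rule: /ɡ/ → [dʒ] (rule 1); /ʃ/ → [ʒ] (rule 2); /k/ → [tʃ] (rule 1); /k/ → [tʃ] (rule 1).
All other segments surface unchanged.

4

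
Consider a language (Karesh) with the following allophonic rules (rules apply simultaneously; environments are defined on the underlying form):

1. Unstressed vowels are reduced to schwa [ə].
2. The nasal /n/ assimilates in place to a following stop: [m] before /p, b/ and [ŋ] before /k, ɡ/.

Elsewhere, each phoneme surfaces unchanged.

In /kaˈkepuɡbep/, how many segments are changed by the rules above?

Segments that undergo a rule: /a/ → [ə] (rule 1); /u/ → [ə] (rule 1); /e/ → [ə] (rule 1).
All other segments surface unchanged.

3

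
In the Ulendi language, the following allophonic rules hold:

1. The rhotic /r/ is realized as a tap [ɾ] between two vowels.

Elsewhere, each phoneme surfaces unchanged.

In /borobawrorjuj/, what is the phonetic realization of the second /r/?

/r/ (between /w/ and /o/) fails the environment for rule 1, so it stays [r].

[r]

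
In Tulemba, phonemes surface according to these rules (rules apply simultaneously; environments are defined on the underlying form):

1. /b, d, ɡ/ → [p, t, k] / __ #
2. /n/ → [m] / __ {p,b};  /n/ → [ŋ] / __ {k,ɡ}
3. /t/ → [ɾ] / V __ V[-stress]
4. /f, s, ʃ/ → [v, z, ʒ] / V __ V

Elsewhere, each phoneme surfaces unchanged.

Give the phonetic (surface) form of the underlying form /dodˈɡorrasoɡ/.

[dodˈɡorrazok]

/d/ (word-initial) fails the environment for rule 1, so it stays [d].
/o/ stays [o].
/d/ — between /o/ and /ɡ/; rule 1 does not apply here → [d].
/ɡ/ (between /d/ and /o/) fails the environment for rule 1, so it stays [ɡ].
/o/ (between /ɡ/ and /r/) is unaffected → [o].
/r/ — not in any rule's target class → [r].
/r/ — not in any rule's target class → [r].
/a/ stays [a].
/s/ meets the environment for rule 4 (between two vowels) → [z].
/o/ (between /s/ and /ɡ/): no rule targets it → [o].
/ɡ/ (word-final) occurs word-finally → [k] by rule 1.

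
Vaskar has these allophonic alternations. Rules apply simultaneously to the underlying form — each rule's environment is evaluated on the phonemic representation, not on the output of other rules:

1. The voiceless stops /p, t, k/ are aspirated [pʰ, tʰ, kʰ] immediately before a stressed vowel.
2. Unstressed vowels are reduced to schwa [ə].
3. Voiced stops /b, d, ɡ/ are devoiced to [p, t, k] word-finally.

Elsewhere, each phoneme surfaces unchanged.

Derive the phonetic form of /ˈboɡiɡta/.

/b/ (word-initial) fails the environment for rule 3, so it stays [b].
/o/ (between /b/ and /ɡ/) is in the target of rule 2 but the environment (in an unstressed syllable) is not met → [o].
/ɡ/ (between /o/ and /i/) fails the environment for rule 3, so it stays [ɡ].
/i/ (between /ɡ/ and /ɡ/) occurs in an unstressed syllable → [ə] by rule 2.
/ɡ/ (between /i/ and /t/) is in the target of rule 3 but the environment (word-finally) is not met → [ɡ].
/t/ — between /ɡ/ and /a/; rule 1 does not apply here → [t].
Rule 2 applies to /a/ (word-final: in an unstressed syllable) → [ə].

[ˈboɡəɡtə]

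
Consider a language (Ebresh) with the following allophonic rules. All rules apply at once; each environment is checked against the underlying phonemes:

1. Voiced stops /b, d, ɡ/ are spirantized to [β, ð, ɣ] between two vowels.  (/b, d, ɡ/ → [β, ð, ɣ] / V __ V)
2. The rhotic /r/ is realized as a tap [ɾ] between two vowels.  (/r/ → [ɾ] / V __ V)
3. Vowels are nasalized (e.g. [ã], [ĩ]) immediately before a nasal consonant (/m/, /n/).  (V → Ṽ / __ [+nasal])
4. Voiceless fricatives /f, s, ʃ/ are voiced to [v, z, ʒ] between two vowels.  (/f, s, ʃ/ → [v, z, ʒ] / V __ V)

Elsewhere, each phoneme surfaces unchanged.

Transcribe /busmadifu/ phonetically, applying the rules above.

/b/ (word-initial) fails the environment for rule 1, so it stays [b].
/u/ (between /b/ and /s/) is in the target of rule 3 but the environment (before a nasal consonant) is not met → [u].
/s/ (between /u/ and /m/) fails the environment for rule 4, so it stays [s].
/a/ — between /m/ and /d/; rule 3 does not apply here → [a].
Rule 1 applies to /d/ (between /a/ and /i/: between two vowels) → [ð].
/i/ — between /d/ and /f/; rule 3 does not apply here → [i].
/f/ meets the environment for rule 4 (between two vowels) → [v].
/u/ (word-final) fails the environment for rule 3, so it stays [u].

[busmaðivu]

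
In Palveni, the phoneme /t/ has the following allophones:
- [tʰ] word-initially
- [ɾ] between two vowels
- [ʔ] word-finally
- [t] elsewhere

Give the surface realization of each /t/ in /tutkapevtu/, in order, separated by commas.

[tʰ], [t], [t]

Occurrence 1 (position 1): word-initially → [tʰ].
Occurrence 2 (position 3): no conditioning environment matches → elsewhere allophone [t].
Occurrence 3 (position 9): no conditioning environment matches → elsewhere allophone [t].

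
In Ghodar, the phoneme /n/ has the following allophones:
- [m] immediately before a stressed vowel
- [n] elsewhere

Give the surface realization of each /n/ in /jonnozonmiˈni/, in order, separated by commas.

[n], [n], [n], [m]

Occurrence 1 (position 3): no conditioning environment matches → elsewhere allophone [n].
Occurrence 2 (position 4): no conditioning environment matches → elsewhere allophone [n].
Occurrence 3 (position 8): no conditioning environment matches → elsewhere allophone [n].
Occurrence 4 (position 11): immediately before a stressed vowel → [m].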